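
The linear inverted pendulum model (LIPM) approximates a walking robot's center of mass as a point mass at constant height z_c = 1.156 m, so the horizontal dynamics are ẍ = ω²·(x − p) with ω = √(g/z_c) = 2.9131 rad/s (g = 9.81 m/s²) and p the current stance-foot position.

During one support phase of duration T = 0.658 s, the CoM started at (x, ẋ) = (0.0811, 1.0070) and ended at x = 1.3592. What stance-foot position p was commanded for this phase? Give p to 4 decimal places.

p = 0.0292

ωT = 2.9131·0.658 = 1.916820; cosh(ωT) = 3.473187, sinh(ωT) = 3.326113
x(T) = p + (x₀−p)·cosh(ωT) + (ẋ₀/ω)·sinh(ωT) ⇒ p·(1 − cosh) = x(T) − x₀·cosh − (ẋ₀/ω)·sinh
numerator   = 1.3592 − (0.0811)·3.473187 − (1.0070/2.9131)·3.326113 = -0.072246
denominator = 1 − 3.473187 = -2.473187
p = -0.072246 / -2.473187 = 0.0292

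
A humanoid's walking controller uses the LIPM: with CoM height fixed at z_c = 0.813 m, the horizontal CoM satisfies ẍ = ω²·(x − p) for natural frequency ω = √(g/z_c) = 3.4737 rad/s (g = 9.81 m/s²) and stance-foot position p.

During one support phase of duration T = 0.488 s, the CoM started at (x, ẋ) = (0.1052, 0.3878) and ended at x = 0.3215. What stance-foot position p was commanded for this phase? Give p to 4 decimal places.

ωT = 3.4737·0.488 = 1.695166; cosh(ωT) = 2.815558, sinh(ωT) = 2.631990
x(T) = p + (x₀−p)·cosh(ωT) + (ẋ₀/ω)·sinh(ωT) ⇒ p·(1 − cosh) = x(T) − x₀·cosh − (ẋ₀/ω)·sinh
numerator   = 0.3215 − (0.1052)·2.815558 − (0.3878/3.4737)·2.631990 = -0.268529
denominator = 1 − 2.815558 = -1.815558
p = -0.268529 / -1.815558 = 0.1479

p = 0.1479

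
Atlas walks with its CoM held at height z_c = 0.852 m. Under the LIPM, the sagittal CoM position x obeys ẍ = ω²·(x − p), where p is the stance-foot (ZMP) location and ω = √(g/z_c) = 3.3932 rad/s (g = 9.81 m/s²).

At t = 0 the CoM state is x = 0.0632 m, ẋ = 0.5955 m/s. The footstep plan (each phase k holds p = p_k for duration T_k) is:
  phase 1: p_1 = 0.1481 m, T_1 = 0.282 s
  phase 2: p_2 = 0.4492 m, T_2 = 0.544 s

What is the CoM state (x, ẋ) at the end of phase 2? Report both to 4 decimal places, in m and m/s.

phase 1: p=0.1481, T=0.282, ωT=0.956882, cosh=1.493828, sinh=1.109739; start (x,ẋ)=(0.063200, 0.595500) → end (x,ẋ)=(0.216031, 0.569878)
phase 2: p=0.4492, T=0.544, ωT=1.845901, cosh=3.245843, sinh=3.087960; start (x,ẋ)=(0.216031, 0.569878) → end (x,ẋ)=(0.210984, -0.593425)

x = 0.2110, ẋ = -0.5934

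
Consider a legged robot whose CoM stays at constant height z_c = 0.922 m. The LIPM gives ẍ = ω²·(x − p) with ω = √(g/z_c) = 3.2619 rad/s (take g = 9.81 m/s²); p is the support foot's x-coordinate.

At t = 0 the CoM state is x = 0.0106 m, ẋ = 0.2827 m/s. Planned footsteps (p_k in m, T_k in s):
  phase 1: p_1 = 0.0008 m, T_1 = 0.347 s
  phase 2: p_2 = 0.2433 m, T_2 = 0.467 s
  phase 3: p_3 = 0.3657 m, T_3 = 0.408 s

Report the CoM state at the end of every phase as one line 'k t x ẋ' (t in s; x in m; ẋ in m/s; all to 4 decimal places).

phase 1: p=0.0008, T=0.347, ωT=1.131879, cosh=1.711953, sinh=1.389526; start (x,ẋ)=(0.010600, 0.282700) → end (x,ẋ)=(0.138004, 0.528388)
phase 2: p=0.2433, T=0.467, ωT=1.523307, cosh=2.402681, sinh=2.184691; start (x,ẋ)=(0.138004, 0.528388) → end (x,ẋ)=(0.344199, 0.519179)
phase 3: p=0.3657, T=0.408, ωT=1.330855, cosh=2.024265, sinh=1.760014; start (x,ẋ)=(0.344199, 0.519179) → end (x,ẋ)=(0.602309, 0.927522)

1 0.3470 0.1380 0.5284
2 0.8140 0.3442 0.5192
3 1.2220 0.6023 0.9275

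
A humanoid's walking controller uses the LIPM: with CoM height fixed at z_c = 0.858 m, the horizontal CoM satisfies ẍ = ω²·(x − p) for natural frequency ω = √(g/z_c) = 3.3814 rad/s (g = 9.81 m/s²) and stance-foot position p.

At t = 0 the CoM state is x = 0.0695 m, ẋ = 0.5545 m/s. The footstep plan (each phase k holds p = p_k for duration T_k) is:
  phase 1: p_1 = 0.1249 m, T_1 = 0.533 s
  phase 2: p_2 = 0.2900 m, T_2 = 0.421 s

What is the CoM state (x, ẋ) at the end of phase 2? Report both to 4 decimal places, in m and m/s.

phase 1: p=0.1249, T=0.533, ωT=1.802286, cosh=3.114208, sinh=2.949286; start (x,ẋ)=(0.069500, 0.554500) → end (x,ẋ)=(0.436013, 1.174340)
phase 2: p=0.2900, T=0.421, ωT=1.423569, cosh=2.196383, sinh=1.955531; start (x,ẋ)=(0.436013, 1.174340) → end (x,ẋ)=(1.289843, 3.544798)

x = 1.2898, ẋ = 3.5448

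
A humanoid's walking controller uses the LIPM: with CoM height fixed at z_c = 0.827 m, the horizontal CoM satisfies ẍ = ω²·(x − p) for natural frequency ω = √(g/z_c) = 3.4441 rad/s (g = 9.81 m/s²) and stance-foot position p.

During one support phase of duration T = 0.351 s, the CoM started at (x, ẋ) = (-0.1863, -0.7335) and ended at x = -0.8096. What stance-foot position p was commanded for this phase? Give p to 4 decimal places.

ωT = 3.4441·0.351 = 1.208879; cosh(ωT) = 1.824130, sinh(ωT) = 1.525598
x(T) = p + (x₀−p)·cosh(ωT) + (ẋ₀/ω)·sinh(ωT) ⇒ p·(1 − cosh) = x(T) − x₀·cosh − (ẋ₀/ω)·sinh
numerator   = -0.8096 − (-0.1863)·1.824130 − (-0.7335/3.4441)·1.525598 = -0.144854
denominator = 1 − 1.824130 = -0.824130
p = -0.144854 / -0.824130 = 0.1758

p = 0.1758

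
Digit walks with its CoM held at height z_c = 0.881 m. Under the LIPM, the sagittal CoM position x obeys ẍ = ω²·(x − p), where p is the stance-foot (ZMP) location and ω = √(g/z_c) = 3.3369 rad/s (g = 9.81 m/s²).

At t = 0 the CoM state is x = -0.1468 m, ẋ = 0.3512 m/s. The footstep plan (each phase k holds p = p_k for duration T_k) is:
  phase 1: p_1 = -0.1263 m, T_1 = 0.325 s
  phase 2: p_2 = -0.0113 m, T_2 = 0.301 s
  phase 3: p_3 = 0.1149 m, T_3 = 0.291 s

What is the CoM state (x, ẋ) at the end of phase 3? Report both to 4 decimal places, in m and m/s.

x = 0.4026, ẋ = 1.1923

phase 1: p=-0.1263, T=0.325, ωT=1.084493, cosh=1.648006, sinh=1.309932; start (x,ẋ)=(-0.146800, 0.351200) → end (x,ẋ)=(-0.022217, 0.489172)
phase 2: p=-0.0113, T=0.301, ωT=1.004407, cosh=1.548275, sinh=1.182013; start (x,ẋ)=(-0.022217, 0.489172) → end (x,ẋ)=(0.145074, 0.714312)
phase 3: p=0.1149, T=0.291, ωT=0.971038, cosh=1.509687, sinh=1.130997; start (x,ẋ)=(0.145074, 0.714312) → end (x,ẋ)=(0.402560, 1.192265)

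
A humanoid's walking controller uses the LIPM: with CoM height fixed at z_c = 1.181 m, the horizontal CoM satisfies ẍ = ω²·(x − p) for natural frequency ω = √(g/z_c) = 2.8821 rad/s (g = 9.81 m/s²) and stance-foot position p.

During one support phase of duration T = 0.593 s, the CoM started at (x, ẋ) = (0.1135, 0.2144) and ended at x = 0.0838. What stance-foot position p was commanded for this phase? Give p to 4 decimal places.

ωT = 2.8821·0.593 = 1.709085; cosh(ωT) = 2.852469, sinh(ωT) = 2.671438
x(T) = p + (x₀−p)·cosh(ωT) + (ẋ₀/ω)·sinh(ωT) ⇒ p·(1 − cosh) = x(T) − x₀·cosh − (ẋ₀/ω)·sinh
numerator   = 0.0838 − (0.1135)·2.852469 − (0.2144/2.8821)·2.671438 = -0.438684
denominator = 1 − 2.852469 = -1.852469
p = -0.438684 / -1.852469 = 0.2368

p = 0.2368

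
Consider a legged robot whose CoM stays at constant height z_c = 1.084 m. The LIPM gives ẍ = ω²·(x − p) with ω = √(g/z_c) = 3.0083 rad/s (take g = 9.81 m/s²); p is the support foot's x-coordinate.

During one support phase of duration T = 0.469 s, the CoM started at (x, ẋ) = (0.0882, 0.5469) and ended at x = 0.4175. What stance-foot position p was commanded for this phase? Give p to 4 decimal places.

ωT = 3.0083·0.469 = 1.410893; cosh(ωT) = 2.171769, sinh(ωT) = 1.927844
x(T) = p + (x₀−p)·cosh(ωT) + (ẋ₀/ω)·sinh(ωT) ⇒ p·(1 − cosh) = x(T) − x₀·cosh − (ẋ₀/ω)·sinh
numerator   = 0.4175 − (0.0882)·2.171769 − (0.5469/3.0083)·1.927844 = -0.124526
denominator = 1 − 2.171769 = -1.171769
p = -0.124526 / -1.171769 = 0.1063

p = 0.1063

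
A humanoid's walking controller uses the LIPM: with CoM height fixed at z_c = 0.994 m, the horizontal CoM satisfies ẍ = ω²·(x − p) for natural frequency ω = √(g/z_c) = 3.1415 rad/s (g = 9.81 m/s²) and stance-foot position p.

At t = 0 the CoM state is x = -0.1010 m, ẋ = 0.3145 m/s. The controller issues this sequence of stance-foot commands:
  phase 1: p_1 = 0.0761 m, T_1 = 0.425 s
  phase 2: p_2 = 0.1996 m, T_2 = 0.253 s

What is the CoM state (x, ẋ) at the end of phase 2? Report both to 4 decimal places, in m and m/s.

phase 1: p=0.0761, T=0.425, ωT=1.335138, cosh=2.031820, sinh=1.768698; start (x,ẋ)=(-0.101000, 0.314500) → end (x,ẋ)=(-0.106668, -0.345025)
phase 2: p=0.1996, T=0.253, ωT=0.794800, cosh=1.332834, sinh=0.881163; start (x,ẋ)=(-0.106668, -0.345025) → end (x,ẋ)=(-0.305382, -1.307665)

x = -0.3054, ẋ = -1.3077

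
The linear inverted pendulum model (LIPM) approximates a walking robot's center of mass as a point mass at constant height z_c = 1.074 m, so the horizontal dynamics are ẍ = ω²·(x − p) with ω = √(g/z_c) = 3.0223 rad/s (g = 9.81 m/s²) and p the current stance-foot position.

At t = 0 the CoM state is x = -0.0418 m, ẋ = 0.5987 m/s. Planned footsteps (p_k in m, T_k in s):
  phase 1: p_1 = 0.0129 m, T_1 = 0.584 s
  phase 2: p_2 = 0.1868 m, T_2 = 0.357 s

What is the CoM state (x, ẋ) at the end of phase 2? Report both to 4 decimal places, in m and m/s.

x = 1.1262, ẋ = 3.0622

phase 1: p=0.0129, T=0.584, ωT=1.765023, cosh=3.006445, sinh=2.835263; start (x,ẋ)=(-0.041800, 0.598700) → end (x,ẋ)=(0.410096, 1.331234)
phase 2: p=0.1868, T=0.357, ωT=1.078961, cosh=1.640785, sinh=1.300837; start (x,ẋ)=(0.410096, 1.331234) → end (x,ẋ)=(1.126162, 3.062163)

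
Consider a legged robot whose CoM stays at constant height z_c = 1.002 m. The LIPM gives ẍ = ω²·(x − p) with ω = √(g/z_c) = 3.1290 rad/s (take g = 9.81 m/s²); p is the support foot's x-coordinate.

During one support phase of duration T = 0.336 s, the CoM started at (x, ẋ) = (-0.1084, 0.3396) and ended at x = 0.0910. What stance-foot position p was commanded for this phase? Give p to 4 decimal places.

p = -0.2126

ωT = 3.1290·0.336 = 1.051344; cosh(ωT) = 1.605481, sinh(ωT) = 1.256013
x(T) = p + (x₀−p)·cosh(ωT) + (ẋ₀/ω)·sinh(ωT) ⇒ p·(1 − cosh) = x(T) − x₀·cosh − (ẋ₀/ω)·sinh
numerator   = 0.0910 − (-0.1084)·1.605481 − (0.3396/3.1290)·1.256013 = 0.128715
denominator = 1 − 1.605481 = -0.605481
p = 0.128715 / -0.605481 = -0.2126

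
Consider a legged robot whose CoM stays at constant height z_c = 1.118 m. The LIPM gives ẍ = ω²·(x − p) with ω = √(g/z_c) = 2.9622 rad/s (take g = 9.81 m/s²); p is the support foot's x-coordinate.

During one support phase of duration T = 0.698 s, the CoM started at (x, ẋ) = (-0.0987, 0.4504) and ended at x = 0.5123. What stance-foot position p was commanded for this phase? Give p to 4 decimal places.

p = -0.1052

ωT = 2.9622·0.698 = 2.067616; cosh(ωT) = 4.016218, sinh(ωT) = 3.889731
x(T) = p + (x₀−p)·cosh(ωT) + (ẋ₀/ω)·sinh(ωT) ⇒ p·(1 − cosh) = x(T) − x₀·cosh − (ẋ₀/ω)·sinh
numerator   = 0.5123 − (-0.0987)·4.016218 − (0.4504/2.9622)·3.889731 = 0.317270
denominator = 1 − 4.016218 = -3.016218
p = 0.317270 / -3.016218 = -0.1052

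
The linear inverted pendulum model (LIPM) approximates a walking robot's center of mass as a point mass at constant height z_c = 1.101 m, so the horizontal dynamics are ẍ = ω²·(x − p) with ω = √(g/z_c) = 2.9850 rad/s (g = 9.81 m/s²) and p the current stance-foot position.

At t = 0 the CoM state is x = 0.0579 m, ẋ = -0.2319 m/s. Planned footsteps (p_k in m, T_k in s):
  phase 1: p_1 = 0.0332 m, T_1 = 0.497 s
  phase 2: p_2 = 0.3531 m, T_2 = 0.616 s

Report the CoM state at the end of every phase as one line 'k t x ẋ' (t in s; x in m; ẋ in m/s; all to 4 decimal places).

1 0.4970 -0.0720 -0.3833
2 1.1130 -1.4109 -5.1247

phase 1: p=0.0332, T=0.497, ωT=1.483545, cosh=2.317689, sinh=2.090857; start (x,ẋ)=(0.057900, -0.231900) → end (x,ẋ)=(-0.071989, -0.383314)
phase 2: p=0.3531, T=0.616, ωT=1.838760, cosh=3.223875, sinh=3.064860; start (x,ẋ)=(-0.071989, -0.383314) → end (x,ẋ)=(-1.410902, -5.124726)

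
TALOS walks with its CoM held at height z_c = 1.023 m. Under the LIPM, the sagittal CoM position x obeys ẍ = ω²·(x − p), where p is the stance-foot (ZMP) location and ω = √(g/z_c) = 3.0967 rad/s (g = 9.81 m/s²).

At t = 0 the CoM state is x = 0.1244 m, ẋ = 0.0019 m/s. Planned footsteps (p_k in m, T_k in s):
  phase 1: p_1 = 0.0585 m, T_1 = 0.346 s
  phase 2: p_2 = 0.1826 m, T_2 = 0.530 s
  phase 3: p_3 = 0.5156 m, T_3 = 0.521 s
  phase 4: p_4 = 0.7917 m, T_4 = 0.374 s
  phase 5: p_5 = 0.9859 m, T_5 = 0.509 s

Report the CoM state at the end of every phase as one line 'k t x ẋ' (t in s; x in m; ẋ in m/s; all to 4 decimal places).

phase 1: p=0.0585, T=0.346, ωT=1.071458, cosh=1.631071, sinh=1.288563; start (x,ẋ)=(0.124400, 0.001900) → end (x,ẋ)=(0.166778, 0.266059)
phase 2: p=0.1826, T=0.530, ωT=1.641251, cosh=2.677680, sinh=2.483943; start (x,ẋ)=(0.166778, 0.266059) → end (x,ẋ)=(0.353647, 0.590720)
phase 3: p=0.5156, T=0.521, ωT=1.613381, cosh=2.609483, sinh=2.410270; start (x,ẋ)=(0.353647, 0.590720) → end (x,ẋ)=(0.552765, 0.332677)
phase 4: p=0.7917, T=0.374, ωT=1.158166, cosh=1.749075, sinh=1.435013; start (x,ẋ)=(0.552765, 0.332677) → end (x,ẋ)=(0.527948, -0.479903)
phase 5: p=0.9859, T=0.509, ωT=1.576220, cosh=2.521698, sinh=2.314943; start (x,ẋ)=(0.527948, -0.479903) → end (x,ẋ)=(-0.527670, -4.493086)

1 0.3460 0.1668 0.2661
2 0.8760 0.3536 0.5907
3 1.3970 0.5528 0.3327
4 1.7710 0.5279 -0.4799
5 2.2800 -0.5277 -4.4931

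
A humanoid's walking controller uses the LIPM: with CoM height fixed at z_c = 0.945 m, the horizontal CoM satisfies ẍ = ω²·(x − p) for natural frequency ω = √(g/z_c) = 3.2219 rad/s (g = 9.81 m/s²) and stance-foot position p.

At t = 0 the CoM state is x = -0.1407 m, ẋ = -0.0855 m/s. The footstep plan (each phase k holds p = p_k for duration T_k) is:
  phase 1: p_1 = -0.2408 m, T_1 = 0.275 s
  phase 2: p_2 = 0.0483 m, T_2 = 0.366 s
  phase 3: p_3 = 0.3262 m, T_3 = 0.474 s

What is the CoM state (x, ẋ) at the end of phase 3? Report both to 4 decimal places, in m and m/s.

phase 1: p=-0.2408, T=0.275, ωT=0.886023, cosh=1.418878, sinh=1.006585; start (x,ẋ)=(-0.140700, -0.085500) → end (x,ẋ)=(-0.125482, 0.203322)
phase 2: p=0.0483, T=0.366, ωT=1.179215, cosh=1.779671, sinh=1.472151; start (x,ẋ)=(-0.125482, 0.203322) → end (x,ẋ)=(-0.168073, -0.462424)
phase 3: p=0.3262, T=0.474, ωT=1.527181, cosh=2.411161, sinh=2.194014; start (x,ẋ)=(-0.168073, -0.462424) → end (x,ẋ)=(-1.180469, -4.608944)

x = -1.1805, ẋ = -4.6089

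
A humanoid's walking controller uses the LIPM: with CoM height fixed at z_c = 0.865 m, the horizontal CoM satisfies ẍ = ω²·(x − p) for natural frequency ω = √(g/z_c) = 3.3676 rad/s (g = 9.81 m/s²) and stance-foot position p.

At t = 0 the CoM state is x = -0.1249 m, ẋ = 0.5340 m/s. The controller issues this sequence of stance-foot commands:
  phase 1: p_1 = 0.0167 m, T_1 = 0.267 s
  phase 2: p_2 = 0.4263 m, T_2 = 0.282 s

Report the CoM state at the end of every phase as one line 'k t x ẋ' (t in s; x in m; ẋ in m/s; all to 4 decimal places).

1 0.2670 -0.0235 0.2759
2 0.5490 -0.1520 -1.2548

phase 1: p=0.0167, T=0.267, ωT=0.899149, cosh=1.432214, sinh=1.025298; start (x,ẋ)=(-0.124900, 0.534000) → end (x,ẋ)=(-0.023520, 0.275887)
phase 2: p=0.4263, T=0.282, ωT=0.949663, cosh=1.485855, sinh=1.098984; start (x,ẋ)=(-0.023520, 0.275887) → end (x,ẋ)=(-0.152035, -1.254829)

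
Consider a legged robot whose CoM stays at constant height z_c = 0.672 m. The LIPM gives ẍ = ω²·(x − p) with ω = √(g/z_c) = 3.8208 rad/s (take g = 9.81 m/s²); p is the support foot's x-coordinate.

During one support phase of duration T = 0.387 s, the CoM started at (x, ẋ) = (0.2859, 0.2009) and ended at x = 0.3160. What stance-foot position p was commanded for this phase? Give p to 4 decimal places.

p = 0.3465

ωT = 3.8208·0.387 = 1.478650; cosh(ωT) = 2.307481, sinh(ωT) = 2.079536
x(T) = p + (x₀−p)·cosh(ωT) + (ẋ₀/ω)·sinh(ωT) ⇒ p·(1 − cosh) = x(T) − x₀·cosh − (ẋ₀/ω)·sinh
numerator   = 0.3160 − (0.2859)·2.307481 − (0.2009/3.8208)·2.079536 = -0.453052
denominator = 1 − 2.307481 = -1.307481
p = -0.453052 / -1.307481 = 0.3465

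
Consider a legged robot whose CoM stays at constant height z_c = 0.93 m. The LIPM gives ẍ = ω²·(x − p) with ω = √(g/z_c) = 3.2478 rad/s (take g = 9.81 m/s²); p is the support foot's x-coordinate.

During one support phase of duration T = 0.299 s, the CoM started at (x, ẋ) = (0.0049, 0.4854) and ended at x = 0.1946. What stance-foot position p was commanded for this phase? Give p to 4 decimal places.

ωT = 3.2478·0.299 = 0.971092; cosh(ωT) = 1.509748, sinh(ωT) = 1.131079
x(T) = p + (x₀−p)·cosh(ωT) + (ẋ₀/ω)·sinh(ωT) ⇒ p·(1 − cosh) = x(T) − x₀·cosh − (ẋ₀/ω)·sinh
numerator   = 0.1946 − (0.0049)·1.509748 − (0.4854/3.2478)·1.131079 = 0.018157
denominator = 1 − 1.509748 = -0.509748
p = 0.018157 / -0.509748 = -0.0356

p = -0.0356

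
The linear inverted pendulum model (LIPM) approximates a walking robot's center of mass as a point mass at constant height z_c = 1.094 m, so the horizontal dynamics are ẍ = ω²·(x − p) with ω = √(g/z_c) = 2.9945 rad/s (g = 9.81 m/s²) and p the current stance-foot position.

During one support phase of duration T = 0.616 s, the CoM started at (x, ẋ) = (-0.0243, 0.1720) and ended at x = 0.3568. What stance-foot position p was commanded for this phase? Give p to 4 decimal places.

p = -0.1153

ωT = 2.9945·0.616 = 1.844612; cosh(ωT) = 3.241866, sinh(ωT) = 3.083779
x(T) = p + (x₀−p)·cosh(ωT) + (ẋ₀/ω)·sinh(ωT) ⇒ p·(1 − cosh) = x(T) − x₀·cosh − (ẋ₀/ω)·sinh
numerator   = 0.3568 − (-0.0243)·3.241866 − (0.1720/2.9945)·3.083779 = 0.258449
denominator = 1 − 3.241866 = -2.241866
p = 0.258449 / -2.241866 = -0.1153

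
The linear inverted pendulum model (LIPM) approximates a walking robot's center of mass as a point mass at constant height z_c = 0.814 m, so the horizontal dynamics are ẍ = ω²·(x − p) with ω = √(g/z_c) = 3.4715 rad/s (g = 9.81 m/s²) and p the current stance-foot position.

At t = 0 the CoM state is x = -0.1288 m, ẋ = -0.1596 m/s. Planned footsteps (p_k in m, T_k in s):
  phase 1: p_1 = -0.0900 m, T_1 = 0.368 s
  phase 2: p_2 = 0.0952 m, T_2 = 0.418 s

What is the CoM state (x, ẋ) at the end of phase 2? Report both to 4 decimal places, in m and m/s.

phase 1: p=-0.0900, T=0.368, ωT=1.277512, cosh=1.933216, sinh=1.654486; start (x,ẋ)=(-0.128800, -0.159600) → end (x,ẋ)=(-0.241073, -0.531391)
phase 2: p=0.0952, T=0.418, ωT=1.451087, cosh=2.251033, sinh=2.016718; start (x,ẋ)=(-0.241073, -0.531391) → end (x,ẋ)=(-0.970465, -3.550436)

x = -0.9705, ẋ = -3.5504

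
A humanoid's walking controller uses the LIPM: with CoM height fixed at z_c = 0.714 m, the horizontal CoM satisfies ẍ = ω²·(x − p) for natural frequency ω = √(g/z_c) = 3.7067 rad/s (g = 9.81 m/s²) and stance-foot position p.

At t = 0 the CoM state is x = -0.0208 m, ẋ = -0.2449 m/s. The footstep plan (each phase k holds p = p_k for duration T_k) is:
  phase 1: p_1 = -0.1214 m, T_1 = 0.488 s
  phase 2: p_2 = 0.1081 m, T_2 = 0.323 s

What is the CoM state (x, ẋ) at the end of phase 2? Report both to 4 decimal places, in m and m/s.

x = 0.0465, ẋ = -0.0018

phase 1: p=-0.1214, T=0.488, ωT=1.808870, cosh=3.133692, sinh=2.969852; start (x,ẋ)=(-0.020800, -0.244900) → end (x,ẋ)=(-0.002367, 0.339999)
phase 2: p=0.1081, T=0.323, ωT=1.197264, cosh=1.806533, sinh=1.504513; start (x,ẋ)=(-0.002367, 0.339999) → end (x,ẋ)=(0.046539, -0.001833)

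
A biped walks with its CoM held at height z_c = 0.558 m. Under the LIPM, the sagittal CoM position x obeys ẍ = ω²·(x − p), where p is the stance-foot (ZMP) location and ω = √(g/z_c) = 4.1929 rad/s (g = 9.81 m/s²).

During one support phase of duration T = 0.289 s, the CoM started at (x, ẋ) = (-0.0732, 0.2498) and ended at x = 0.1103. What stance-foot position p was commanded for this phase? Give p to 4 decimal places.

ωT = 4.1929·0.289 = 1.211748; cosh(ωT) = 1.828514, sinh(ωT) = 1.530838
x(T) = p + (x₀−p)·cosh(ωT) + (ẋ₀/ω)·sinh(ωT) ⇒ p·(1 − cosh) = x(T) − x₀·cosh − (ẋ₀/ω)·sinh
numerator   = 0.1103 − (-0.0732)·1.828514 − (0.2498/4.1929)·1.530838 = 0.152945
denominator = 1 − 1.828514 = -0.828514
p = 0.152945 / -0.828514 = -0.1846

p = -0.1846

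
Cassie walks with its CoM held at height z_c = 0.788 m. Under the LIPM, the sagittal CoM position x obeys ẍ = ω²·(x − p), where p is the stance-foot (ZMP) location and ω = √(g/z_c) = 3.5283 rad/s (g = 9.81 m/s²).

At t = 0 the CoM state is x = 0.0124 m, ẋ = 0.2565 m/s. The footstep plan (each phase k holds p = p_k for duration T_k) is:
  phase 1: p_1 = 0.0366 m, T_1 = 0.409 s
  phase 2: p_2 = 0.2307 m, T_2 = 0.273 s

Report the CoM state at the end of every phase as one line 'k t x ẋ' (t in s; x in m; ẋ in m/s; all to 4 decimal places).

1 0.4090 0.1278 0.4026
2 0.6820 0.2040 0.1980

phase 1: p=0.0366, T=0.409, ωT=1.443075, cosh=2.234947, sinh=1.998746; start (x,ẋ)=(0.012400, 0.256500) → end (x,ẋ)=(0.127819, 0.402601)
phase 2: p=0.2307, T=0.273, ωT=0.963226, cosh=1.500897, sinh=1.119238; start (x,ẋ)=(0.127819, 0.402601) → end (x,ẋ)=(0.203998, 0.197985)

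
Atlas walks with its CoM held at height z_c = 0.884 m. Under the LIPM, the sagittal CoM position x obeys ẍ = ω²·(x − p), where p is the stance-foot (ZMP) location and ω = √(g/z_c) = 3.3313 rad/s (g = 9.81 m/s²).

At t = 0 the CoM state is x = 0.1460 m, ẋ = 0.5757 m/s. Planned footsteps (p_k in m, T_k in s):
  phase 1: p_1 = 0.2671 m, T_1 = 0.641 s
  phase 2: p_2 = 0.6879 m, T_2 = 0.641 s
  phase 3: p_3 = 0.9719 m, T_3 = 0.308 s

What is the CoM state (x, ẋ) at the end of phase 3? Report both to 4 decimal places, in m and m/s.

phase 1: p=0.2671, T=0.641, ωT=2.135363, cosh=4.289161, sinh=4.170959; start (x,ẋ)=(0.146000, 0.575700) → end (x,ẋ)=(0.468489, 0.786620)
phase 2: p=0.6879, T=0.641, ωT=2.135363, cosh=4.289161, sinh=4.170959; start (x,ẋ)=(0.468489, 0.786620) → end (x,ẋ)=(0.731698, 0.325280)
phase 3: p=0.9719, T=0.308, ωT=1.026040, cosh=1.574210, sinh=1.215787; start (x,ẋ)=(0.731698, 0.325280) → end (x,ẋ)=(0.712485, -0.460796)

x = 0.7125, ẋ = -0.4608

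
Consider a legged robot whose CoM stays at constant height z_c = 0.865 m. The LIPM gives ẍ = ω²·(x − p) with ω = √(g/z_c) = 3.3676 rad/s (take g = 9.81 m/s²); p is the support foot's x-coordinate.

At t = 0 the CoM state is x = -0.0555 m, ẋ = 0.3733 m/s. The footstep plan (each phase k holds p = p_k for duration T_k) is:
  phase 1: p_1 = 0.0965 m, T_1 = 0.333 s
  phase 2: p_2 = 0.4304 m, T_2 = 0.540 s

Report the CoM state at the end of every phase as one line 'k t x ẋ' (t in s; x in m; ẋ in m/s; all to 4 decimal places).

1 0.3330 -0.0095 -0.0685
2 0.8730 -1.0216 -4.6607

phase 1: p=0.0965, T=0.333, ωT=1.121411, cosh=1.697500, sinh=1.371681; start (x,ẋ)=(-0.055500, 0.373300) → end (x,ẋ)=(-0.009469, -0.068452)
phase 2: p=0.4304, T=0.540, ωT=1.818504, cosh=3.162450, sinh=3.000182; start (x,ẋ)=(-0.009469, -0.068452) → end (x,ẋ)=(-1.021647, -4.660652)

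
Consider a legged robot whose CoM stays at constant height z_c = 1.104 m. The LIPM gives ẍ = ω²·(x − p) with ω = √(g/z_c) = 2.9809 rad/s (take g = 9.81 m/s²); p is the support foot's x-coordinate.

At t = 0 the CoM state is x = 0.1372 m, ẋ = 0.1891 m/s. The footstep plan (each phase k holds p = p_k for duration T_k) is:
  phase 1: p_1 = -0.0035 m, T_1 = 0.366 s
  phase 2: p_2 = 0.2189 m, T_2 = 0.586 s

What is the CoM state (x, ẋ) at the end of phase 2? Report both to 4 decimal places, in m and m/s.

phase 1: p=-0.0035, T=0.366, ωT=1.091009, cosh=1.656578, sinh=1.320700; start (x,ẋ)=(0.137200, 0.189100) → end (x,ẋ)=(0.313362, 0.867177)
phase 2: p=0.2189, T=0.586, ωT=1.746807, cosh=2.955295, sinh=2.780965; start (x,ẋ)=(0.313362, 0.867177) → end (x,ẋ)=(1.307077, 3.345833)

x = 1.3071, ẋ = 3.3458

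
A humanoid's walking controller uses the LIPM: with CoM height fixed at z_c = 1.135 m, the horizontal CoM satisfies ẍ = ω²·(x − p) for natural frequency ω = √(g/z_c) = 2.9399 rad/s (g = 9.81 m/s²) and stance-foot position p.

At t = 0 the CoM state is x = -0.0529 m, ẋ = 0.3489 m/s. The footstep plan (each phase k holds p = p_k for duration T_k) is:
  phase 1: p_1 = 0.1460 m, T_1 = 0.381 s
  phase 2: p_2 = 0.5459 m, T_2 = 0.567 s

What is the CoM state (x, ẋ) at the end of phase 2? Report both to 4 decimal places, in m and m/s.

phase 1: p=0.1460, T=0.381, ωT=1.120102, cosh=1.695707, sinh=1.369460; start (x,ẋ)=(-0.052900, 0.348900) → end (x,ẋ)=(-0.028752, -0.209154)
phase 2: p=0.5459, T=0.567, ωT=1.666923, cosh=2.742338, sinh=2.553511; start (x,ẋ)=(-0.028752, -0.209154) → end (x,ẋ)=(-1.211655, -4.887522)

x = -1.2117, ẋ = -4.8875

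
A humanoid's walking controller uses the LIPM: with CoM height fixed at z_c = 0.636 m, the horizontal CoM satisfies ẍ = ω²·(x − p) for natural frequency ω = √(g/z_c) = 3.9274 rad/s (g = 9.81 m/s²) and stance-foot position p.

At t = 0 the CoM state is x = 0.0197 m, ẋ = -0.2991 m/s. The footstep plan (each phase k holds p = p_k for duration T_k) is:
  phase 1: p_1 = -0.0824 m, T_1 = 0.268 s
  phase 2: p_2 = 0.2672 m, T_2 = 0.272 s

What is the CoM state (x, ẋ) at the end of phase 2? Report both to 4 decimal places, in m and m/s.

x = -0.1827, ẋ = -1.3793

phase 1: p=-0.0824, T=0.268, ωT=1.052543, cosh=1.606988, sinh=1.257940; start (x,ẋ)=(0.019700, -0.299100) → end (x,ẋ)=(-0.014128, 0.023768)
phase 2: p=0.2672, T=0.272, ωT=1.068253, cosh=1.626949, sinh=1.283341; start (x,ẋ)=(-0.014128, 0.023768) → end (x,ẋ)=(-0.182739, -1.379277)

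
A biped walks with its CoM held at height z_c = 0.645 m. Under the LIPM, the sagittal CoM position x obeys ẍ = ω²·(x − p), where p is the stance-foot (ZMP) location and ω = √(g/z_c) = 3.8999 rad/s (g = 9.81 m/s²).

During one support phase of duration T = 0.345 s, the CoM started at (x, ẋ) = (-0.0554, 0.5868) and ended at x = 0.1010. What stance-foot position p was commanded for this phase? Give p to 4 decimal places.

p = 0.0521

ωT = 3.8999·0.345 = 1.345465; cosh(ωT) = 2.050196, sinh(ωT) = 1.789778
x(T) = p + (x₀−p)·cosh(ωT) + (ẋ₀/ω)·sinh(ωT) ⇒ p·(1 − cosh) = x(T) − x₀·cosh − (ẋ₀/ω)·sinh
numerator   = 0.1010 − (-0.0554)·2.050196 − (0.5868/3.8999)·1.789778 = -0.054719
denominator = 1 − 2.050196 = -1.050196
p = -0.054719 / -1.050196 = 0.0521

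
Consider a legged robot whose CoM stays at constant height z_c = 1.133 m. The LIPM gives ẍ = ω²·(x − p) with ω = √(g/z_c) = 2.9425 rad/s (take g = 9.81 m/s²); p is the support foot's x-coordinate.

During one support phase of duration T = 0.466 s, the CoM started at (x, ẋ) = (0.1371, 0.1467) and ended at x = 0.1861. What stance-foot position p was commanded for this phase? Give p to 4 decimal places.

p = 0.1762

ωT = 2.9425·0.466 = 1.371205; cosh(ωT) = 2.096948, sinh(ωT) = 1.843147
x(T) = p + (x₀−p)·cosh(ωT) + (ẋ₀/ω)·sinh(ωT) ⇒ p·(1 − cosh) = x(T) − x₀·cosh − (ẋ₀/ω)·sinh
numerator   = 0.1861 − (0.1371)·2.096948 − (0.1467/2.9425)·1.843147 = -0.193283
denominator = 1 − 2.096948 = -1.096948
p = -0.193283 / -1.096948 = 0.1762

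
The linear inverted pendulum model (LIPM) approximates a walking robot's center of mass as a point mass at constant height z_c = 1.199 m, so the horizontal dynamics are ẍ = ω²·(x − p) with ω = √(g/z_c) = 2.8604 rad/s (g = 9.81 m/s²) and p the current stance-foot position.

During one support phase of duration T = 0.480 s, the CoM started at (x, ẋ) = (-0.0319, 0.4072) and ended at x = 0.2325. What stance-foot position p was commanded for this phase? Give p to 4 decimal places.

p = -0.0332

ωT = 2.8604·0.480 = 1.372992; cosh(ωT) = 2.100245, sinh(ωT) = 1.846898
x(T) = p + (x₀−p)·cosh(ωT) + (ẋ₀/ω)·sinh(ωT) ⇒ p·(1 − cosh) = x(T) − x₀·cosh − (ẋ₀/ω)·sinh
numerator   = 0.2325 − (-0.0319)·2.100245 − (0.4072/2.8604)·1.846898 = 0.036578
denominator = 1 − 2.100245 = -1.100245
p = 0.036578 / -1.100245 = -0.0332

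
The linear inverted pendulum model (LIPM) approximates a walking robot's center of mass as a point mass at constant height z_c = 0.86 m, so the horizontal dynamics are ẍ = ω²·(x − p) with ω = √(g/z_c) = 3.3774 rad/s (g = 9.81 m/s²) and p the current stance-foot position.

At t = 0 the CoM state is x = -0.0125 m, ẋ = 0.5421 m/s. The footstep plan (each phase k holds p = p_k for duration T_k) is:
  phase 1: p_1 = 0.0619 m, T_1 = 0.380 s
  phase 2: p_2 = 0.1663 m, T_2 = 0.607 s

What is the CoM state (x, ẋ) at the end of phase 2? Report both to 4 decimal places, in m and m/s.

phase 1: p=0.0619, T=0.380, ωT=1.283412, cosh=1.943011, sinh=1.665921; start (x,ẋ)=(-0.012500, 0.542100) → end (x,ẋ)=(0.184734, 0.634696)
phase 2: p=0.1663, T=0.607, ωT=2.050082, cosh=3.948630, sinh=3.819906; start (x,ẋ)=(0.184734, 0.634696) → end (x,ẋ)=(0.956942, 2.744001)

x = 0.9569, ẋ = 2.7440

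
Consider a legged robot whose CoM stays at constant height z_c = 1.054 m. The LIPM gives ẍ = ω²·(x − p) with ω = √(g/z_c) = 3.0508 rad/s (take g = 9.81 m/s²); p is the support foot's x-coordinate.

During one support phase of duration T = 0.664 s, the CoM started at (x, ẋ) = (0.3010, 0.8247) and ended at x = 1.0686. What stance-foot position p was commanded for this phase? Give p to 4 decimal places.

p = 0.3848

ωT = 3.0508·0.664 = 2.025731; cosh(ωT) = 3.856775, sinh(ωT) = 3.724878
x(T) = p + (x₀−p)·cosh(ωT) + (ẋ₀/ω)·sinh(ωT) ⇒ p·(1 − cosh) = x(T) − x₀·cosh − (ẋ₀/ω)·sinh
numerator   = 1.0686 − (0.3010)·3.856775 − (0.8247/3.0508)·3.724878 = -1.099208
denominator = 1 − 3.856775 = -2.856775
p = -1.099208 / -2.856775 = 0.3848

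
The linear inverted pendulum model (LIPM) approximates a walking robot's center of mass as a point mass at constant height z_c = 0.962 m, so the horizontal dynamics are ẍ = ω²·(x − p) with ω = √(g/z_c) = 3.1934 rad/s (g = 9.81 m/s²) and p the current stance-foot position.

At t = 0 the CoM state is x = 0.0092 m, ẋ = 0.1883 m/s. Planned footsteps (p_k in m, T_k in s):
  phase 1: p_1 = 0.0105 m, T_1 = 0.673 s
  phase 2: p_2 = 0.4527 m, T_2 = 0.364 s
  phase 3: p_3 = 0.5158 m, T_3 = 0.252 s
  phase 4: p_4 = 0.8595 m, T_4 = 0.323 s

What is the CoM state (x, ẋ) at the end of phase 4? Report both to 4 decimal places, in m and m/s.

phase 1: p=0.0105, T=0.673, ωT=2.149158, cosh=4.347108, sinh=4.230526; start (x,ẋ)=(0.009200, 0.188300) → end (x,ẋ)=(0.254303, 0.800998)
phase 2: p=0.4527, T=0.364, ωT=1.162398, cosh=1.755163, sinh=1.442428; start (x,ẋ)=(0.254303, 0.800998) → end (x,ẋ)=(0.466284, 0.492017)
phase 3: p=0.5158, T=0.252, ωT=0.804737, cosh=1.341657, sinh=0.894451; start (x,ẋ)=(0.466284, 0.492017) → end (x,ẋ)=(0.587178, 0.518685)
phase 4: p=0.8595, T=0.323, ωT=1.031468, cosh=1.580832, sinh=1.224349; start (x,ẋ)=(0.587178, 0.518685) → end (x,ẋ)=(0.627868, -0.244781)

x = 0.6279, ẋ = -0.2448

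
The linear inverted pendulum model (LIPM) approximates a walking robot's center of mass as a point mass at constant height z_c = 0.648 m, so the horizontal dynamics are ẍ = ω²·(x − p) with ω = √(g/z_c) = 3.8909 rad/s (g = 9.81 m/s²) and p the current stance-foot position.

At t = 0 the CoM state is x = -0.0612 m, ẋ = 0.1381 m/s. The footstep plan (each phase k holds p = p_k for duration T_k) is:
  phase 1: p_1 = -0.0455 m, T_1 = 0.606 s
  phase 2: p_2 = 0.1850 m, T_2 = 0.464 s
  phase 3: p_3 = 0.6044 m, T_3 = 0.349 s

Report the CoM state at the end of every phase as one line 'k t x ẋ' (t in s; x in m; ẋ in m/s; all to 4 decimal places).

phase 1: p=-0.0455, T=0.606, ωT=2.357885, cosh=5.331600, sinh=5.236980; start (x,ẋ)=(-0.061200, 0.138100) → end (x,ẋ)=(0.056670, 0.416382)
phase 2: p=0.1850, T=0.464, ωT=1.805378, cosh=3.123340, sinh=2.958928; start (x,ẋ)=(0.056670, 0.416382) → end (x,ẋ)=(0.100831, -0.176943)
phase 3: p=0.6044, T=0.349, ωT=1.357924, cosh=2.072654, sinh=1.815460; start (x,ẋ)=(0.100831, -0.176943) → end (x,ẋ)=(-0.521885, -3.923841)

1 0.6060 0.0567 0.4164
2 1.0700 0.1008 -0.1769
3 1.4190 -0.5219 -3.9238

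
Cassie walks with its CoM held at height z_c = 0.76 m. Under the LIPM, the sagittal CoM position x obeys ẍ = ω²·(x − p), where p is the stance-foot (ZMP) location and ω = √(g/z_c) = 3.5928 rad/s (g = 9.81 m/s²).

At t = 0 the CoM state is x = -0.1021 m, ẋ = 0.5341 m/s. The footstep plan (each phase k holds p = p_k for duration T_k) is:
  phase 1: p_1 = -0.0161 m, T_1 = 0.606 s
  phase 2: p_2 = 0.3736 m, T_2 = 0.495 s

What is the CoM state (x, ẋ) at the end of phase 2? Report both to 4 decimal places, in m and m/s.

x = 0.8212, ẋ = 1.8606

phase 1: p=-0.0161, T=0.606, ωT=2.177237, cosh=4.467625, sinh=4.354271; start (x,ẋ)=(-0.102100, 0.534100) → end (x,ẋ)=(0.246983, 1.040772)
phase 2: p=0.3736, T=0.495, ωT=1.778436, cosh=3.044746, sinh=2.875844; start (x,ẋ)=(0.246983, 1.040772) → end (x,ẋ)=(0.821167, 1.860642)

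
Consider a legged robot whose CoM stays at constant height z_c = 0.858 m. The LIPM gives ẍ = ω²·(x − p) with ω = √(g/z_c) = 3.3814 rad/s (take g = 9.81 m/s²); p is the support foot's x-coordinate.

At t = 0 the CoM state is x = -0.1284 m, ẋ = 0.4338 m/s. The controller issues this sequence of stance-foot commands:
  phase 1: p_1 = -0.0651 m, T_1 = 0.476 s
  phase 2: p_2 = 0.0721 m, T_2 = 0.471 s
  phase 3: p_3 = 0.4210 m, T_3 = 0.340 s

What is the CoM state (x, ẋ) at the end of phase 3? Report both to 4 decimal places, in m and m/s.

phase 1: p=-0.0651, T=0.476, ωT=1.609546, cosh=2.600260, sinh=2.400282; start (x,ẋ)=(-0.128400, 0.433800) → end (x,ẋ)=(0.078236, 0.614230)
phase 2: p=0.0721, T=0.471, ωT=1.592639, cosh=2.560049, sinh=2.356660; start (x,ẋ)=(0.078236, 0.614230) → end (x,ẋ)=(0.515895, 1.621355)
phase 3: p=0.4210, T=0.340, ωT=1.149676, cosh=1.736955, sinh=1.420215; start (x,ẋ)=(0.515895, 1.621355) → end (x,ẋ)=(1.266810, 3.271934)

x = 1.2668, ẋ = 3.2719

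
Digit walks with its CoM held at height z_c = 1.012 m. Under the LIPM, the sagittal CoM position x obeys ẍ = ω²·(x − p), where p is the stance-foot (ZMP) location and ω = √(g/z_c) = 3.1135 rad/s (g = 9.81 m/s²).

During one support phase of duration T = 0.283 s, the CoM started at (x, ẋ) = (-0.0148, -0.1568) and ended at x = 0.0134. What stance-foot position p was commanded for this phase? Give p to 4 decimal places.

ωT = 3.1135·0.283 = 0.881120; cosh(ωT) = 1.413961, sinh(ωT) = 0.999642
x(T) = p + (x₀−p)·cosh(ωT) + (ẋ₀/ω)·sinh(ωT) ⇒ p·(1 − cosh) = x(T) − x₀·cosh − (ẋ₀/ω)·sinh
numerator   = 0.0134 − (-0.0148)·1.413961 − (-0.1568/3.1135)·0.999642 = 0.084670
denominator = 1 − 1.413961 = -0.413961
p = 0.084670 / -0.413961 = -0.2045

p = -0.2045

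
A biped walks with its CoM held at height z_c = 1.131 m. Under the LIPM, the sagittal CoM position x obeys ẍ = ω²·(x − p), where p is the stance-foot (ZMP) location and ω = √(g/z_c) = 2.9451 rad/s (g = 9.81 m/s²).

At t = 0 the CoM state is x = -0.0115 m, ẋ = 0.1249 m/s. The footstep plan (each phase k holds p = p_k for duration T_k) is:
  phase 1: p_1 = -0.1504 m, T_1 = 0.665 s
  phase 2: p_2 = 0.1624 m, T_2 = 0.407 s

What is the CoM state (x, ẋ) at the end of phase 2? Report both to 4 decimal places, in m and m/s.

x = 1.7294, ẋ = 4.8808

phase 1: p=-0.1504, T=0.665, ωT=1.958492, cosh=3.614848, sinh=3.473777; start (x,ẋ)=(-0.011500, 0.124900) → end (x,ẋ)=(0.499023, 1.872528)
phase 2: p=0.1624, T=0.407, ωT=1.198656, cosh=1.808628, sinh=1.507029; start (x,ẋ)=(0.499023, 1.872528) → end (x,ẋ)=(1.729412, 4.880759)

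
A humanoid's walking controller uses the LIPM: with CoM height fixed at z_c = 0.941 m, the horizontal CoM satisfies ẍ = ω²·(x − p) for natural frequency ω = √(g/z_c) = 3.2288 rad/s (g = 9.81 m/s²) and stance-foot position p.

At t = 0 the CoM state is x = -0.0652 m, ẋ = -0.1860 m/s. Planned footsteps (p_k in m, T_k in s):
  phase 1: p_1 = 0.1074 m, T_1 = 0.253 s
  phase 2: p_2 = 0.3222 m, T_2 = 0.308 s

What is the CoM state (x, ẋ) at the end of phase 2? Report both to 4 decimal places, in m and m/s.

phase 1: p=0.1074, T=0.253, ωT=0.816886, cosh=1.352623, sinh=0.910818; start (x,ẋ)=(-0.065200, -0.186000) → end (x,ẋ)=(-0.178532, -0.759179)
phase 2: p=0.3222, T=0.308, ωT=0.994470, cosh=1.536606, sinh=1.166686; start (x,ẋ)=(-0.178532, -0.759179) → end (x,ẋ)=(-0.721547, -3.052814)

x = -0.7215, ẋ = -3.0528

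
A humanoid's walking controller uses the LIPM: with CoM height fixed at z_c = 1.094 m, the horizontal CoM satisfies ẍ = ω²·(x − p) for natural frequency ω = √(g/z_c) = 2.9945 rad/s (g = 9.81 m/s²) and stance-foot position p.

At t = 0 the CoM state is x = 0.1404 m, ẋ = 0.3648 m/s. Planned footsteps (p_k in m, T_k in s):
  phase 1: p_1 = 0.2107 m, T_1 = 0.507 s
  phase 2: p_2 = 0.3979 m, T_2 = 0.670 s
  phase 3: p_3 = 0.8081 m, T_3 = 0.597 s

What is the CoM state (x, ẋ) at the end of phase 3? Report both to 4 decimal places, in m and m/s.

x = 0.6110, ẋ = -0.3692

phase 1: p=0.2107, T=0.507, ωT=1.518212, cosh=2.391579, sinh=2.172476; start (x,ẋ)=(0.140400, 0.364800) → end (x,ẋ)=(0.307230, 0.415113)
phase 2: p=0.3979, T=0.670, ωT=2.006315, cosh=3.785174, sinh=3.650691; start (x,ẋ)=(0.307230, 0.415113) → end (x,ẋ)=(0.560777, 0.580074)
phase 3: p=0.8081, T=0.597, ωT=1.787716, cosh=3.071567, sinh=2.904225; start (x,ẋ)=(0.560777, 0.580074) → end (x,ẋ)=(0.611016, -0.369162)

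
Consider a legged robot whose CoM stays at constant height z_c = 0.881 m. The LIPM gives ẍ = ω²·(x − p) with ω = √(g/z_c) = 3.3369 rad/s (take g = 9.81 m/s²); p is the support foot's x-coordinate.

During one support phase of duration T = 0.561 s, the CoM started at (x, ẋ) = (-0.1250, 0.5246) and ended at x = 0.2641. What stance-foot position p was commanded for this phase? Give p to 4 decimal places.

p = -0.0778

ωT = 3.3369·0.561 = 1.872001; cosh(ωT) = 3.327554, sinh(ωT) = 3.173738
x(T) = p + (x₀−p)·cosh(ωT) + (ẋ₀/ω)·sinh(ωT) ⇒ p·(1 − cosh) = x(T) − x₀·cosh − (ẋ₀/ω)·sinh
numerator   = 0.2641 − (-0.1250)·3.327554 − (0.5246/3.3369)·3.173738 = 0.181095
denominator = 1 − 3.327554 = -2.327554
p = 0.181095 / -2.327554 = -0.0778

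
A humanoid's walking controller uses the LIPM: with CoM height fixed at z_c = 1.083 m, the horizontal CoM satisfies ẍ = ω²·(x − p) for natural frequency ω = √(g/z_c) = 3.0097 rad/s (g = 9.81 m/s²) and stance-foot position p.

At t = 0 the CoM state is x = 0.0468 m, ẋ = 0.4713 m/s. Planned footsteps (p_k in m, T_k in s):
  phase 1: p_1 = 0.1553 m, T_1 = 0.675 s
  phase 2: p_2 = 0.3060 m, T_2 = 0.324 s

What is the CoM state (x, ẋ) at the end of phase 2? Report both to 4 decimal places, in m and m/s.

x = 0.5575, ẋ = 0.9674

phase 1: p=0.1553, T=0.675, ωT=2.031548, cosh=3.878505, sinh=3.747373; start (x,ẋ)=(0.046800, 0.471300) → end (x,ẋ)=(0.321297, 0.604226)
phase 2: p=0.3060, T=0.324, ωT=0.975143, cosh=1.514342, sinh=1.137204; start (x,ẋ)=(0.321297, 0.604226) → end (x,ẋ)=(0.557469, 0.967361)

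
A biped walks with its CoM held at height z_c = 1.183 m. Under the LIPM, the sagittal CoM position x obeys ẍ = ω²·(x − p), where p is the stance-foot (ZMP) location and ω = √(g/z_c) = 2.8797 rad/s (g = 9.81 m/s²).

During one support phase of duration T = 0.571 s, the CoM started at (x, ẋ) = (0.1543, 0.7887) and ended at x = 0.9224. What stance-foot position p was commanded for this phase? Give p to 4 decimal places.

p = 0.1035

ωT = 2.8797·0.571 = 1.644309; cosh(ωT) = 2.685288, sinh(ωT) = 2.492142
x(T) = p + (x₀−p)·cosh(ωT) + (ẋ₀/ω)·sinh(ωT) ⇒ p·(1 − cosh) = x(T) − x₀·cosh − (ẋ₀/ω)·sinh
numerator   = 0.9224 − (0.1543)·2.685288 − (0.7887/2.8797)·2.492142 = -0.174494
denominator = 1 − 2.685288 = -1.685288
p = -0.174494 / -1.685288 = 0.1035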